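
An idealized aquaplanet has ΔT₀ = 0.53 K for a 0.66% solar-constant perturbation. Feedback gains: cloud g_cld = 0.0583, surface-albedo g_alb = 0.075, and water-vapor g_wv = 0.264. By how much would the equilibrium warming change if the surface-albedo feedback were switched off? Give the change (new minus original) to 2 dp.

-0.10 K

Original: g = 0.3973, ΔT = 0.53/(1−0.3973) = 0.8794 K.
Without surface-albedo: g' = 0.3223, ΔT' = 0.53/(1−0.3223) = 0.7821 K.
Change = 0.7821 − 0.8794 = -0.10 K.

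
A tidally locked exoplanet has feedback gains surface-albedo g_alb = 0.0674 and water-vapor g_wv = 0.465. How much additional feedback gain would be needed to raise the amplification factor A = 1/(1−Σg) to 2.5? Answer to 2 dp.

0.07

Current total gain = 0.5324.
Target gain for A = 2.5: g* = 1 − 1/2.5 = 0.6.
Additional gain needed = 0.6 − 0.5324 = 0.07.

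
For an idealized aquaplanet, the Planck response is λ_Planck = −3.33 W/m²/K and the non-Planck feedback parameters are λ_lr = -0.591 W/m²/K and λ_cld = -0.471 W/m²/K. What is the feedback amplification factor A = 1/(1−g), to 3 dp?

0.758

Convert to gains: g_lr = -0.591/3.33 = -0.1775; g_cld = -0.471/3.33 = -0.1414.
Total gain g = -0.3189.
A = 1/(1 + 0.3189) = 0.758.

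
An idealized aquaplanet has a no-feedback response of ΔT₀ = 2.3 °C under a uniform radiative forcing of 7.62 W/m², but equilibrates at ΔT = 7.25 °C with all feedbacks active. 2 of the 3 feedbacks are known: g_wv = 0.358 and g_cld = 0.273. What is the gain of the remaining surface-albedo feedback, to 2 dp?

Amplification A = ΔT/ΔT₀ = 7.25/2.3 = 3.152.
Total gain g = 1 − 1/A = 1 − 1/3.152 = 0.6827.
Known gains sum to 0.358 + 0.273 = 0.631.
g_alb = 0.6827 − 0.631 = 0.05.

0.05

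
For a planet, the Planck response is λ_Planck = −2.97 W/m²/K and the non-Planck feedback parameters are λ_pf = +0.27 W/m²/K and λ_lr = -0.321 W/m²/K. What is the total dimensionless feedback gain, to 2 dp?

Convert to gains: g_pf = 0.27/2.97 = 0.09091; g_lr = -0.321/2.97 = -0.1081.
Total gain g = -0.01719.

-0.02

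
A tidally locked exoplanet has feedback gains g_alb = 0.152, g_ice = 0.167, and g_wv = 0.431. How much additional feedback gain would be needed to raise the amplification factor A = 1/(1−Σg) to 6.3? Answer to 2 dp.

Current total gain = 0.75.
Target gain for A = 6.3: g* = 1 − 1/6.3 = 0.8413.
Additional gain needed = 0.8413 − 0.75 = 0.09.

0.09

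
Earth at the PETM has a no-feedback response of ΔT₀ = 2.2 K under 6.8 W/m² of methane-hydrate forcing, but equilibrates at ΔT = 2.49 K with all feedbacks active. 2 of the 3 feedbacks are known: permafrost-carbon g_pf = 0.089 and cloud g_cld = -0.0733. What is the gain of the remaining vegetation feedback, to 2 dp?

0.10

Amplification A = ΔT/ΔT₀ = 2.49/2.2 = 1.132.
Total gain g = 1 − 1/A = 1 − 1/1.132 = 0.1166.
Known gains sum to 0.089 − 0.0733 = 0.0157.
g_veg = 0.1166 − 0.0157 = 0.10.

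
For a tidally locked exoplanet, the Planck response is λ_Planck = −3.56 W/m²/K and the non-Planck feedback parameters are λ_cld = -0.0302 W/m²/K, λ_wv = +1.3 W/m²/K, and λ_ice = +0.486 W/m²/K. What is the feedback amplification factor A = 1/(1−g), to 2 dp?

Convert to gains: g_cld = -0.0302/3.56 = -0.008483; g_wv = 1.3/3.56 = 0.3652; g_ice = 0.486/3.56 = 0.1365.
Total gain g = 0.493217.
A = 1/(1 − 0.493217) = 1.97.

1.97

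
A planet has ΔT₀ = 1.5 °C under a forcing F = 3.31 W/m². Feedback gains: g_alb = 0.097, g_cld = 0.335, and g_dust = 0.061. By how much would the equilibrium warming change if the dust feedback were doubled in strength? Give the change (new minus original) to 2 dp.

0.40 °C

Original: g = 0.493, ΔT = 1.5/(1−0.493) = 2.9586 °C.
With doubled dust: g' = 0.554, ΔT' = 1.5/(1−0.554) = 3.3632 °C.
Change = 3.3632 − 2.9586 = 0.40 °C.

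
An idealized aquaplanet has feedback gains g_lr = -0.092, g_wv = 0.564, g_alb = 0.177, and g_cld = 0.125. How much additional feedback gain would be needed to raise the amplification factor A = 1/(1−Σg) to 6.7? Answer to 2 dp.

Current total gain = 0.774.
Target gain for A = 6.7: g* = 1 − 1/6.7 = 0.8507.
Additional gain needed = 0.8507 − 0.774 = 0.08.

0.08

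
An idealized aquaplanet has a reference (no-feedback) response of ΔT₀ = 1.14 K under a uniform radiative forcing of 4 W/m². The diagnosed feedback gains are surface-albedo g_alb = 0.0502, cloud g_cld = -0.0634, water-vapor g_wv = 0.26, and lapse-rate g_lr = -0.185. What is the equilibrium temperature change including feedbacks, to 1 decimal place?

Total gain g = 0.0502 − 0.0634 + 0.26 − 0.185 = 0.0618.
Amplification A = 1/(1 − 0.0618) = 1.066.
ΔT = 1.14 × 1.066 = 1.2 K.

1.2 K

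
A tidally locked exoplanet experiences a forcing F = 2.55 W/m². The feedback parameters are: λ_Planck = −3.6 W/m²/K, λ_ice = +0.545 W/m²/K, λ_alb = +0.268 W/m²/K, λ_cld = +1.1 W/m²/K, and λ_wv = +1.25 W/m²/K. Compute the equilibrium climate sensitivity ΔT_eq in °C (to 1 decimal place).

Net feedback parameter λ = (−3.6) + (+0.545) + (+0.268) + (+1.1) + (+1.25) = -0.437 W/m²/K.
ΔT = −F/λ = −2.55/(-0.437) = 5.8 °C.

5.8 °C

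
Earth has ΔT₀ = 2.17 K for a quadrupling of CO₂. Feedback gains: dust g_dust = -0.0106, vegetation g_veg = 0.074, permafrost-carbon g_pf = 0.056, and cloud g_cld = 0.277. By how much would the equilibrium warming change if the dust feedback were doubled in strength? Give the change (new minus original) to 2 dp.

-0.06 K

Original: g = 0.3964, ΔT = 2.17/(1−0.3964) = 3.5951 K.
With doubled dust: g' = 0.3858, ΔT' = 2.17/(1−0.3858) = 3.5331 K.
Change = 3.5331 − 3.5951 = -0.06 K.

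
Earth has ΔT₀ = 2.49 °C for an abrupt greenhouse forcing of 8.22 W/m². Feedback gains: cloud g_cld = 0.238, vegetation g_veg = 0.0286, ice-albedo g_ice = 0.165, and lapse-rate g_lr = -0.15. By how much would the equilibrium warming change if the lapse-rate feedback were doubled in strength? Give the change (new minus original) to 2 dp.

-0.60 °C

Original: g = 0.2816, ΔT = 2.49/(1−0.2816) = 3.4660 °C.
With doubled lapse-rate: g' = 0.1316, ΔT' = 2.49/(1−0.1316) = 2.8673 °C.
Change = 2.8673 − 3.4660 = -0.60 °C.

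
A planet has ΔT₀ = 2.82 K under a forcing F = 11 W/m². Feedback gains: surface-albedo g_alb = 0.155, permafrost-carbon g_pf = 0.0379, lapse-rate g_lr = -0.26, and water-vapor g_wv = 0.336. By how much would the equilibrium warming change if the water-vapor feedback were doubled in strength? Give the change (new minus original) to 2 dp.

Original: g = 0.2689, ΔT = 2.82/(1−0.2689) = 3.8572 K.
With doubled water-vapor: g' = 0.6049, ΔT' = 2.82/(1−0.6049) = 7.1374 K.
Change = 7.1374 − 3.8572 = 3.28 K.

3.28 K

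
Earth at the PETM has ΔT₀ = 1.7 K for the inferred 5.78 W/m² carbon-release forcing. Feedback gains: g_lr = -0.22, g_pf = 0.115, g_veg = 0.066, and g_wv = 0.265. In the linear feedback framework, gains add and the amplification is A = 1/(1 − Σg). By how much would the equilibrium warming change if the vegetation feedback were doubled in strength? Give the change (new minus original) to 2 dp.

Original: g = 0.226, ΔT = 1.7/(1−0.226) = 2.1964 K.
With doubled vegetation: g' = 0.292, ΔT' = 1.7/(1−0.292) = 2.4011 K.
Change = 2.4011 − 2.1964 = 0.20 K.

0.20 K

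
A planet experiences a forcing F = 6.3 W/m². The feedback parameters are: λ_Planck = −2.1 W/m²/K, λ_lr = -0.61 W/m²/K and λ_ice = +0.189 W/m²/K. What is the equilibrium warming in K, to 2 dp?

Net feedback parameter λ = (−2.1) + (-0.61) + (+0.189) = -2.521 W/m²/K.
ΔT = −F/λ = −6.3/(-2.521) = 2.50 K.

2.50 K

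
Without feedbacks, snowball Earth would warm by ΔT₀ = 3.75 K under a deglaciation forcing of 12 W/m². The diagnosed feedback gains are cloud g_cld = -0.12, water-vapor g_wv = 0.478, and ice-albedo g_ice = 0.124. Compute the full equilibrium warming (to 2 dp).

7.24 K

Total gain g = -0.12 + 0.478 + 0.124 = 0.482.
Amplification A = 1/(1 − 0.482) = 1.931.
ΔT = 3.75 × 1.931 = 7.24 K.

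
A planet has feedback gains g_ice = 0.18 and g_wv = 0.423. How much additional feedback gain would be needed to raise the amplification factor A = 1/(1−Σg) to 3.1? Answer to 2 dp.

0.07

Current total gain = 0.603.
Target gain for A = 3.1: g* = 1 − 1/3.1 = 0.6774.
Additional gain needed = 0.6774 − 0.603 = 0.07.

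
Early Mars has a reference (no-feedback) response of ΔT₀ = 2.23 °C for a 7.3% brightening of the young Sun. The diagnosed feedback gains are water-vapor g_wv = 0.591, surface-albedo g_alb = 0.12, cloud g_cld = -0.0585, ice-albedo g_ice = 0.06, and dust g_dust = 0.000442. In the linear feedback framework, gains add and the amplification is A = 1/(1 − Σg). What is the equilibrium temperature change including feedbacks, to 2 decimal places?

7.77 °C

Total gain g = 0.591 + 0.12 − 0.0585 + 0.06 + 0.000442 = 0.712942.
Amplification A = 1/(1 − 0.712942) = 3.484.
ΔT = 2.23 × 3.484 = 7.77 °C.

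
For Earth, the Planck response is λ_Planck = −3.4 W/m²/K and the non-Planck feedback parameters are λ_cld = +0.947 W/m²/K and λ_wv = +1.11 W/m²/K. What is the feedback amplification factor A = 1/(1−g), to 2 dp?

Convert to gains: g_cld = 0.947/3.4 = 0.2785; g_wv = 1.11/3.4 = 0.3265.
Total gain g = 0.605.
A = 1/(1 − 0.605) = 2.53.

2.53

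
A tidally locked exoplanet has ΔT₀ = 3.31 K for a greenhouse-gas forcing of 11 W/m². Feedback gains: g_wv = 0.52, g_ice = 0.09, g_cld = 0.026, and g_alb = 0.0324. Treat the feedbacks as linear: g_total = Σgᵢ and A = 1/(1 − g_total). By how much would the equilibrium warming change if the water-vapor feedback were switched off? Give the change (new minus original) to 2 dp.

Original: g = 0.6684, ΔT = 3.31/(1−0.6684) = 9.9819 K.
Without water-vapor: g' = 0.1484, ΔT' = 3.31/(1−0.1484) = 3.8868 K.
Change = 3.8868 − 9.9819 = -6.10 K.

-6.10 K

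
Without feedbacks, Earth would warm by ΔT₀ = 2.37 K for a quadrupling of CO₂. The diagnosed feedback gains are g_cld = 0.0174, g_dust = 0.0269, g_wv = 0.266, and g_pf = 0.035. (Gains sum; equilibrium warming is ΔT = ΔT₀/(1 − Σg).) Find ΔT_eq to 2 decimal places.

Total gain g = 0.0174 + 0.0269 + 0.266 + 0.035 = 0.3453.
Amplification A = 1/(1 − 0.3453) = 1.527.
ΔT = 2.37 × 1.527 = 3.62 K.

3.62 K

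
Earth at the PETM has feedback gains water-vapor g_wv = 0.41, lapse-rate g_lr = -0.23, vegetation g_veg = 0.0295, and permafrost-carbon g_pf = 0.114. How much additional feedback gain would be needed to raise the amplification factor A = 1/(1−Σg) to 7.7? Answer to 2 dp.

0.55

Current total gain = 0.3235.
Target gain for A = 7.7: g* = 1 − 1/7.7 = 0.8701.
Additional gain needed = 0.8701 − 0.3235 = 0.55.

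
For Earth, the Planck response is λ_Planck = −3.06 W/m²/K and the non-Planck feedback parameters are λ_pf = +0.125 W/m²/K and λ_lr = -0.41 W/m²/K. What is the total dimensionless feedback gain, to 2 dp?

Convert to gains: g_pf = 0.125/3.06 = 0.04085; g_lr = -0.41/3.06 = -0.134.
Total gain g = -0.09315.

-0.09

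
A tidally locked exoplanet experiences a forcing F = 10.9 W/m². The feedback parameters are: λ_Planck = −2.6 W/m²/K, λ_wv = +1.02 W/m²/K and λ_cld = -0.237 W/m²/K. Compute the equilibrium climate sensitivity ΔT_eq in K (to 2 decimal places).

6.00 K

Net feedback parameter λ = (−2.6) + (+1.02) + (-0.237) = -1.817 W/m²/K.
ΔT = −F/λ = −10.9/(-1.817) = 6.00 K.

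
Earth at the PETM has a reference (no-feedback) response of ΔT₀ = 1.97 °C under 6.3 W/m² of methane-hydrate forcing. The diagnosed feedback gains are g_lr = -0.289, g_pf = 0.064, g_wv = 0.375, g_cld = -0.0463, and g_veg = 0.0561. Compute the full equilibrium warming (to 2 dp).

2.34 °C

Total gain g = -0.289 + 0.064 + 0.375 − 0.0463 + 0.0561 = 0.1598.
Amplification A = 1/(1 − 0.1598) = 1.19.
ΔT = 1.97 × 1.19 = 2.34 °C.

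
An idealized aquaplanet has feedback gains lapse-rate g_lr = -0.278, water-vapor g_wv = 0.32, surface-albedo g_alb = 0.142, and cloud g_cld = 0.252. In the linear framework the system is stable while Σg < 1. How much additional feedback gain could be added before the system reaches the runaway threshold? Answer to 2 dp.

Current total gain = -0.278 + 0.32 + 0.142 + 0.252 = 0.436.
Margin to runaway = 1 − 0.436 = 0.56.

0.56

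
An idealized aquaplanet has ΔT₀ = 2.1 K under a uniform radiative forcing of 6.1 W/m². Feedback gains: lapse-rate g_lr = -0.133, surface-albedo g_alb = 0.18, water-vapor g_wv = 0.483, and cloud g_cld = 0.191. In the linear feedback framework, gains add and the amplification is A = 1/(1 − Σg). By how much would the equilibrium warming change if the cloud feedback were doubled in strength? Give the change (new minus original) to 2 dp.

Original: g = 0.721, ΔT = 2.1/(1−0.721) = 7.5269 K.
With doubled cloud: g' = 0.912, ΔT' = 2.1/(1−0.912) = 23.8636 K.
Change = 23.8636 − 7.5269 = 16.34 K.

16.34 K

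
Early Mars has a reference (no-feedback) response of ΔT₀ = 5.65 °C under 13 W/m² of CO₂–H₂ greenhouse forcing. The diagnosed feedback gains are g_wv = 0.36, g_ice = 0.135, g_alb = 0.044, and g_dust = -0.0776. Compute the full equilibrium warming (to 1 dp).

Total gain g = 0.36 + 0.135 + 0.044 − 0.0776 = 0.4614.
Amplification A = 1/(1 − 0.4614) = 1.857.
ΔT = 5.65 × 1.857 = 10.5 °C.

10.5 °C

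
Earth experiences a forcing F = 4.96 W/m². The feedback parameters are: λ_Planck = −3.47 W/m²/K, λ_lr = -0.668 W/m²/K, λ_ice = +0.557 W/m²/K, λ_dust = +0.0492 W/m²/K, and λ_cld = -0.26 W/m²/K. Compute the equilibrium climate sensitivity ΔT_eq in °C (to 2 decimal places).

1.31 °C

Net feedback parameter λ = (−3.47) + (-0.668) + (+0.557) + (+0.0492) + (-0.26) = -3.7918 W/m²/K.
ΔT = −F/λ = −4.96/(-3.7918) = 1.31 °C.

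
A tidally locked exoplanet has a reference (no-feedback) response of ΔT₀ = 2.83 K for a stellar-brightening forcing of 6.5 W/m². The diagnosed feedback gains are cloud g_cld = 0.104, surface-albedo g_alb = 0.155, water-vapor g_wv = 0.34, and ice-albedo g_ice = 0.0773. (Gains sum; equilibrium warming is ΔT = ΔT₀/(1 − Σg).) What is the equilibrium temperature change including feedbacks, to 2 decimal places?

8.74 K

Total gain g = 0.104 + 0.155 + 0.34 + 0.0773 = 0.6763.
Amplification A = 1/(1 − 0.6763) = 3.089.
ΔT = 2.83 × 3.089 = 8.74 K.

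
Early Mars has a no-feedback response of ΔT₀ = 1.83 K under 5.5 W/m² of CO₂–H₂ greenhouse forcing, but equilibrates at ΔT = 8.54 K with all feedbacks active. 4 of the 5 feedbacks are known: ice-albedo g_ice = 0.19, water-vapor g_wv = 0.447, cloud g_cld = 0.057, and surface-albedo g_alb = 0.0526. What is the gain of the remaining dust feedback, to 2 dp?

Amplification A = ΔT/ΔT₀ = 8.54/1.83 = 4.667.
Total gain g = 1 − 1/A = 1 − 1/4.667 = 0.7857.
Known gains sum to 0.19 + 0.447 + 0.057 + 0.0526 = 0.7466.
g_dust = 0.7857 − 0.7466 = 0.04.

0.04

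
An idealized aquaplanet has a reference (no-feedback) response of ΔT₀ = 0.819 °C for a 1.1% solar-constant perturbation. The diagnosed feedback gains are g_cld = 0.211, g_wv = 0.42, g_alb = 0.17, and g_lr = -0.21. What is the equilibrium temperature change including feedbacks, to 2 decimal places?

2.00 °C

Total gain g = 0.211 + 0.42 + 0.17 − 0.21 = 0.591.
Amplification A = 1/(1 − 0.591) = 2.445.
ΔT = 0.819 × 2.445 = 2.00 °C.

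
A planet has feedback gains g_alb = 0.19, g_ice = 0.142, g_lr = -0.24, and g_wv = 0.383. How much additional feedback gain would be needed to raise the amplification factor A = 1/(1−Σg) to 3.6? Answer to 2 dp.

Current total gain = 0.475.
Target gain for A = 3.6: g* = 1 − 1/3.6 = 0.7222.
Additional gain needed = 0.7222 − 0.475 = 0.25.

0.25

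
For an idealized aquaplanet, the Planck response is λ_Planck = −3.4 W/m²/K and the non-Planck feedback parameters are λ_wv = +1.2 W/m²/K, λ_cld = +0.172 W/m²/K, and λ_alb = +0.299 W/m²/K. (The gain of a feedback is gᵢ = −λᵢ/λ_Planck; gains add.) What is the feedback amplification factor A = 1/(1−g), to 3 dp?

1.966

Convert to gains: g_wv = 1.2/3.4 = 0.3529; g_cld = 0.172/3.4 = 0.05059; g_alb = 0.299/3.4 = 0.08794.
Total gain g = 0.49143.
A = 1/(1 − 0.49143) = 1.966.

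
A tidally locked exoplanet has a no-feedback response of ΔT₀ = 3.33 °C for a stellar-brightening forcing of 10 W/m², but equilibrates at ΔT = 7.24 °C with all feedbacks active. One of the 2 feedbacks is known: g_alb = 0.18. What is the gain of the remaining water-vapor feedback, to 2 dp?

0.36

Amplification A = ΔT/ΔT₀ = 7.24/3.33 = 2.174.
Total gain g = 1 − 1/A = 1 − 1/2.174 = 0.54.
The known gain is 0.18.
g_wv = 0.54 − 0.18 = 0.36.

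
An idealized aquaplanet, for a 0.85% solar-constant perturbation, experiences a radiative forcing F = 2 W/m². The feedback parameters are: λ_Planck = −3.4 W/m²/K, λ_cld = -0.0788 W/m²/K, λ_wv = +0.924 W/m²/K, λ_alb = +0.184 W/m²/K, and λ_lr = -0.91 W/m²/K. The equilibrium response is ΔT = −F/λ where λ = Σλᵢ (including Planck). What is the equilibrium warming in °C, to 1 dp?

Net feedback parameter λ = (−3.4) + (-0.0788) + (+0.924) + (+0.184) + (-0.91) = -3.2808 W/m²/K.
ΔT = −F/λ = −2/(-3.2808) = 0.6 °C.

0.6 °C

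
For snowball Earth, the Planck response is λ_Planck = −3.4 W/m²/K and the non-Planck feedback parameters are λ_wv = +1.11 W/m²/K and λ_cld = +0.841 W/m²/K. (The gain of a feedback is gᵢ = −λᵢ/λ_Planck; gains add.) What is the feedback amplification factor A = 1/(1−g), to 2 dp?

2.35

Convert to gains: g_wv = 1.11/3.4 = 0.3265; g_cld = 0.841/3.4 = 0.2474.
Total gain g = 0.5739.
A = 1/(1 − 0.5739) = 2.35.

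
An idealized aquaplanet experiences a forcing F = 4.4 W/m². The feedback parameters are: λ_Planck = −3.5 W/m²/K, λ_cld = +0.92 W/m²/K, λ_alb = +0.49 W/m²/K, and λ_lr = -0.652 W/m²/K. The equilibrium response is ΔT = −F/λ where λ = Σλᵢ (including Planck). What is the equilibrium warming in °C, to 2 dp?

Net feedback parameter λ = (−3.5) + (+0.92) + (+0.49) + (-0.652) = -2.742 W/m²/K.
ΔT = −F/λ = −4.4/(-2.742) = 1.60 °C.

1.60 °C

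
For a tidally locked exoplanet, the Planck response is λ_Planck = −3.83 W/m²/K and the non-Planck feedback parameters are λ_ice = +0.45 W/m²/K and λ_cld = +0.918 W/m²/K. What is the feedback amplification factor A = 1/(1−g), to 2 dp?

1.56

Convert to gains: g_ice = 0.45/3.83 = 0.1175; g_cld = 0.918/3.83 = 0.2397.
Total gain g = 0.3572.
A = 1/(1 − 0.3572) = 1.56.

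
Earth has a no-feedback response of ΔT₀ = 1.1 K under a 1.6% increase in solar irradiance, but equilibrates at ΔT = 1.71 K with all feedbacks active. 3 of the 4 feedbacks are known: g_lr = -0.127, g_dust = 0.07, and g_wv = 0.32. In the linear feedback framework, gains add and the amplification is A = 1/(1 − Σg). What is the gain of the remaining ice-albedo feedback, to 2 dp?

0.09

Amplification A = ΔT/ΔT₀ = 1.71/1.1 = 1.555.
Total gain g = 1 − 1/A = 1 − 1/1.555 = 0.3569.
Known gains sum to -0.127 + 0.07 + 0.32 = 0.263.
g_ice = 0.3569 − 0.263 = 0.09.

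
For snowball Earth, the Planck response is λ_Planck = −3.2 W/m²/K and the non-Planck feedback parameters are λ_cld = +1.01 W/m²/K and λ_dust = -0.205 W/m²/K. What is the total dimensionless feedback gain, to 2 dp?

0.25

Convert to gains: g_cld = 1.01/3.2 = 0.3156; g_dust = -0.205/3.2 = -0.06406.
Total gain g = 0.25154.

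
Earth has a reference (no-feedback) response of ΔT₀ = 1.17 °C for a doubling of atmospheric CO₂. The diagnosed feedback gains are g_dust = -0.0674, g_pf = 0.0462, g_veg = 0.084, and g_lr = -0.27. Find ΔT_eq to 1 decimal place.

Total gain g = -0.0674 + 0.0462 + 0.084 − 0.27 = -0.2072.
Amplification A = 1/(1 + 0.2072) = 0.8284.
ΔT = 1.17 × 0.8284 = 1.0 °C.

1.0 °C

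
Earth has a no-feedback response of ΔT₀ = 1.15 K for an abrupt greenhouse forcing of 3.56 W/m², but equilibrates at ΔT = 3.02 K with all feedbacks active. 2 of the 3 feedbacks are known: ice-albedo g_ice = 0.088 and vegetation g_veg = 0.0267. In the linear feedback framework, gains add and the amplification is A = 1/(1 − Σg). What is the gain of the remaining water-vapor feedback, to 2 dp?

Amplification A = ΔT/ΔT₀ = 3.02/1.15 = 2.626.
Total gain g = 1 − 1/A = 1 − 1/2.626 = 0.6192.
Known gains sum to 0.088 + 0.0267 = 0.1147.
g_wv = 0.6192 − 0.1147 = 0.50.

0.50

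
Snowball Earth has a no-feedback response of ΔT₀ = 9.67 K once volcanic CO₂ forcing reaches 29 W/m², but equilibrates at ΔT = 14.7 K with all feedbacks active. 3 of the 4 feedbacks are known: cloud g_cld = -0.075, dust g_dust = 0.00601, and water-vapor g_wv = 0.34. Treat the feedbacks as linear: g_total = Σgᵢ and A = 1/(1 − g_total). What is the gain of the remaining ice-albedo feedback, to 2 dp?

0.07

Amplification A = ΔT/ΔT₀ = 14.7/9.67 = 1.52.
Total gain g = 1 − 1/A = 1 − 1/1.52 = 0.3421.
Known gains sum to -0.075 + 0.00601 + 0.34 = 0.27101.
g_ice = 0.3421 − 0.27101 = 0.07.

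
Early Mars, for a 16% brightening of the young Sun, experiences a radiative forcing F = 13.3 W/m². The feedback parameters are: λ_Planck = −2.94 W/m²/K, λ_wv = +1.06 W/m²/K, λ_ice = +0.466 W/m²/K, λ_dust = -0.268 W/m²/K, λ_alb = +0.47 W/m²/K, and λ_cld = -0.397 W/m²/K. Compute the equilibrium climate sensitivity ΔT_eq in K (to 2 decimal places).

8.27 K

Net feedback parameter λ = (−2.94) + (+1.06) + (+0.466) + (-0.268) + (+0.47) + (-0.397) = -1.609 W/m²/K.
ΔT = −F/λ = −13.3/(-1.609) = 8.27 K.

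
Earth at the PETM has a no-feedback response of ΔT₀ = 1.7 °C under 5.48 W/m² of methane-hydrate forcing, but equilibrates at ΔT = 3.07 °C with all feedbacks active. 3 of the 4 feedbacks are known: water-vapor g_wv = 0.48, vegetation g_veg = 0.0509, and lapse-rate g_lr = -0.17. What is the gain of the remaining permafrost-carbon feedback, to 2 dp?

Amplification A = ΔT/ΔT₀ = 3.07/1.7 = 1.806.
Total gain g = 1 − 1/A = 1 − 1/1.806 = 0.4463.
Known gains sum to 0.48 + 0.0509 − 0.17 = 0.3609.
g_pf = 0.4463 − 0.3609 = 0.09.

0.09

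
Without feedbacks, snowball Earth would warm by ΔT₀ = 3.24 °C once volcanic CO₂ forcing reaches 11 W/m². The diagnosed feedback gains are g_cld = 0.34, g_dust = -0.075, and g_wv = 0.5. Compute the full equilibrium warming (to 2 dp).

Total gain g = 0.34 − 0.075 + 0.5 = 0.765.
Amplification A = 1/(1 − 0.765) = 4.255.
ΔT = 3.24 × 4.255 = 13.79 °C.

13.79 °C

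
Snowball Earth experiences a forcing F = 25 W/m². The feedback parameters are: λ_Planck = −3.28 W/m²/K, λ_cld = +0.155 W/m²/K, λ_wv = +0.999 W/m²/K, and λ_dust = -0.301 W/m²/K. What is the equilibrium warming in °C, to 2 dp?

10.30 °C

Net feedback parameter λ = (−3.28) + (+0.155) + (+0.999) + (-0.301) = -2.427 W/m²/K.
ΔT = −F/λ = −25/(-2.427) = 10.30 °C.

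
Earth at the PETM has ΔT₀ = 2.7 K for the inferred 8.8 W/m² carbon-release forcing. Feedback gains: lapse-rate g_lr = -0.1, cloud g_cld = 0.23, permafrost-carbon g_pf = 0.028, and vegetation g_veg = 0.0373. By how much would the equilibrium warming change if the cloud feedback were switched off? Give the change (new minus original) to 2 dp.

Original: g = 0.1953, ΔT = 2.7/(1−0.1953) = 3.3553 K.
Without cloud: g' = -0.0347, ΔT' = 2.7/(1+0.0347) = 2.6095 K.
Change = 2.6095 − 3.3553 = -0.75 K.

-0.75 K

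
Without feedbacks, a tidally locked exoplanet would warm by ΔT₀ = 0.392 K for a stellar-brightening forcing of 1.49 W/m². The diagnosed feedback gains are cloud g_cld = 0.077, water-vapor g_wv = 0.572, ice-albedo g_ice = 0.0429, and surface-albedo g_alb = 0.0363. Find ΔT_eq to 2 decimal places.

1.44 K

Total gain g = 0.077 + 0.572 + 0.0429 + 0.0363 = 0.7282.
Amplification A = 1/(1 − 0.7282) = 3.679.
ΔT = 0.392 × 3.679 = 1.44 K.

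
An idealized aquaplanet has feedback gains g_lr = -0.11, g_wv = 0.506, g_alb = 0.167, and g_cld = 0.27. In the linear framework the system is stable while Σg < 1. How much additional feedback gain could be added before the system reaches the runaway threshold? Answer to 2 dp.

Current total gain = -0.11 + 0.506 + 0.167 + 0.27 = 0.833.
Margin to runaway = 1 − 0.833 = 0.17.

0.17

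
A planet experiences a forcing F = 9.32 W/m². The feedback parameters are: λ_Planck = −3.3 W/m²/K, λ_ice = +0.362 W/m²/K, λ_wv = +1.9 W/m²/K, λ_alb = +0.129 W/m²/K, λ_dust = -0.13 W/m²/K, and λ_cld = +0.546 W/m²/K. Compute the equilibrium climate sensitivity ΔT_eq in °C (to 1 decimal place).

Net feedback parameter λ = (−3.3) + (+0.362) + (+1.9) + (+0.129) + (-0.13) + (+0.546) = -0.493 W/m²/K.
ΔT = −F/λ = −9.32/(-0.493) = 18.9 °C.

18.9 °C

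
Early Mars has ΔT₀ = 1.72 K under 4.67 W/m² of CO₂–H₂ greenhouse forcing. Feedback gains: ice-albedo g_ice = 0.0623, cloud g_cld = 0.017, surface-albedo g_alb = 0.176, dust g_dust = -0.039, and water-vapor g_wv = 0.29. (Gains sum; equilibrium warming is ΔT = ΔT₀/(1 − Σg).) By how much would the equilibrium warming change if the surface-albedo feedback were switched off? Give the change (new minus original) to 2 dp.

Original: g = 0.5063, ΔT = 1.72/(1−0.5063) = 3.4839 K.
Without surface-albedo: g' = 0.3303, ΔT' = 1.72/(1−0.3303) = 2.5683 K.
Change = 2.5683 − 3.4839 = -0.92 K.

-0.92 K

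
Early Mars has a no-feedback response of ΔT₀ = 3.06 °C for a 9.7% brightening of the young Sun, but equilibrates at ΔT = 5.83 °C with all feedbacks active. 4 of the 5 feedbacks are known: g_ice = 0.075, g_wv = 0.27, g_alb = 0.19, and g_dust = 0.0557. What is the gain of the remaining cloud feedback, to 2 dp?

Amplification A = ΔT/ΔT₀ = 5.83/3.06 = 1.905.
Total gain g = 1 − 1/A = 1 − 1/1.905 = 0.4751.
Known gains sum to 0.075 + 0.27 + 0.19 + 0.0557 = 0.5907.
g_cld = 0.4751 − 0.5907 = -0.12.

-0.12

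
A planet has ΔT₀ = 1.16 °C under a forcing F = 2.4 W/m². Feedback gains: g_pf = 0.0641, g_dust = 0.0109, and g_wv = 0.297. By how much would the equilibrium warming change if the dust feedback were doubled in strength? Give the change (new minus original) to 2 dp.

Original: g = 0.372, ΔT = 1.16/(1−0.372) = 1.8471 °C.
With doubled dust: g' = 0.3829, ΔT' = 1.16/(1−0.3829) = 1.8798 °C.
Change = 1.8798 − 1.8471 = 0.03 °C.

0.03 °C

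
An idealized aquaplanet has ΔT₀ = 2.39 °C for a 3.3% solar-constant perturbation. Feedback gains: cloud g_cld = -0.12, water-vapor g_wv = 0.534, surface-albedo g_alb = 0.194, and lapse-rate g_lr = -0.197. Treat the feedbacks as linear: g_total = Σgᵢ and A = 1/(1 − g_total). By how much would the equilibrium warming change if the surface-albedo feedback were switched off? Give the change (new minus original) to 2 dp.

Original: g = 0.411, ΔT = 2.39/(1−0.411) = 4.0577 °C.
Without surface-albedo: g' = 0.217, ΔT' = 2.39/(1−0.217) = 3.0524 °C.
Change = 3.0524 − 4.0577 = -1.01 °C.

-1.01 °C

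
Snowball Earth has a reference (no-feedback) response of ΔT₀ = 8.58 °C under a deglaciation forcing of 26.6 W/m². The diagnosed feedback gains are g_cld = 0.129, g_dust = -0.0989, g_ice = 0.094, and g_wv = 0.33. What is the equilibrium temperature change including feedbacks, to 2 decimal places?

15.72 °C

Total gain g = 0.129 − 0.0989 + 0.094 + 0.33 = 0.4541.
Amplification A = 1/(1 − 0.4541) = 1.832.
ΔT = 8.58 × 1.832 = 15.72 °C.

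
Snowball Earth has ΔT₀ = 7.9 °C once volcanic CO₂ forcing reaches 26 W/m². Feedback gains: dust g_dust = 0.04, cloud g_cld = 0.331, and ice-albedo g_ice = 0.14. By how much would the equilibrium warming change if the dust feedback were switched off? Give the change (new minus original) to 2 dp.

-1.22 °C

Original: g = 0.511, ΔT = 7.9/(1−0.511) = 16.1554 °C.
Without dust: g' = 0.471, ΔT' = 7.9/(1−0.471) = 14.9338 °C.
Change = 14.9338 − 16.1554 = -1.22 °C.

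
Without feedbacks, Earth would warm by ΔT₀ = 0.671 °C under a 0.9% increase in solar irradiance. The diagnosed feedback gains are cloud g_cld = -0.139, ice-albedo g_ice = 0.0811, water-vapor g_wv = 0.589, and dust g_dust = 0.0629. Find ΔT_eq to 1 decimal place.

Total gain g = -0.139 + 0.0811 + 0.589 + 0.0629 = 0.594.
Amplification A = 1/(1 − 0.594) = 2.463.
ΔT = 0.671 × 2.463 = 1.7 °C.

1.7 °C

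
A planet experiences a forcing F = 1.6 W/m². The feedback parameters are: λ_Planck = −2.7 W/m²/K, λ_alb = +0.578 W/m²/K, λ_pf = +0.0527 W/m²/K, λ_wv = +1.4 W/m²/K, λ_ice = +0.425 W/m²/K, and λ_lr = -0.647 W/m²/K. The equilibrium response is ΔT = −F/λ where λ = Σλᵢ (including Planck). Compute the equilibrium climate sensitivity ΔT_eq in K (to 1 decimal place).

Net feedback parameter λ = (−2.7) + (+0.578) + (+0.0527) + (+1.4) + (+0.425) + (-0.647) = -0.8913 W/m²/K.
ΔT = −F/λ = −1.6/(-0.8913) = 1.8 K.

1.8 K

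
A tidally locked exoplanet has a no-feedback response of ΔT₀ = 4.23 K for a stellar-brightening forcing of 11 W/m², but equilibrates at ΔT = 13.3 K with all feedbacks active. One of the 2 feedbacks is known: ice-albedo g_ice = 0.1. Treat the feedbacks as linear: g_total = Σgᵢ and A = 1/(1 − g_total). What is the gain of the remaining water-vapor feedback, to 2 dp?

0.58

Amplification A = ΔT/ΔT₀ = 13.3/4.23 = 3.144.
Total gain g = 1 − 1/A = 1 − 1/3.144 = 0.6819.
The known gain is 0.1.
g_wv = 0.6819 − 0.1 = 0.58.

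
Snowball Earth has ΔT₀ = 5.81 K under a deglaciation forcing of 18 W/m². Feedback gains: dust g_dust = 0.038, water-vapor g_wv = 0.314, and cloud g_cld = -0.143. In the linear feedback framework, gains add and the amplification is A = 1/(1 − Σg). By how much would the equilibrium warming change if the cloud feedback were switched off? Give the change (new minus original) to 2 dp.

1.62 K

Original: g = 0.209, ΔT = 5.81/(1−0.209) = 7.3451 K.
Without cloud: g' = 0.352, ΔT' = 5.81/(1−0.352) = 8.9660 K.
Change = 8.9660 − 7.3451 = 1.62 K.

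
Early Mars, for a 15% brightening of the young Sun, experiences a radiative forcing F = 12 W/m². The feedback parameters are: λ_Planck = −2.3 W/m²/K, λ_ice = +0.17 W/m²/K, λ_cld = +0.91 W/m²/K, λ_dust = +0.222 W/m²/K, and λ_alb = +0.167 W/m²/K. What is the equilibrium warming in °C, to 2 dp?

Net feedback parameter λ = (−2.3) + (+0.17) + (+0.91) + (+0.222) + (+0.167) = -0.831 W/m²/K.
ΔT = −F/λ = −12/(-0.831) = 14.44 °C.

14.44 °C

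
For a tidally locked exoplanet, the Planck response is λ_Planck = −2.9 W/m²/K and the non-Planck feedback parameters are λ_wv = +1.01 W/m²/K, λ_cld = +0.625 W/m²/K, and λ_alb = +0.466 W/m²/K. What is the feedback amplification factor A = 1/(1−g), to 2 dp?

3.63

Convert to gains: g_wv = 1.01/2.9 = 0.3483; g_cld = 0.625/2.9 = 0.2155; g_alb = 0.466/2.9 = 0.1607.
Total gain g = 0.7245.
A = 1/(1 − 0.7245) = 3.63.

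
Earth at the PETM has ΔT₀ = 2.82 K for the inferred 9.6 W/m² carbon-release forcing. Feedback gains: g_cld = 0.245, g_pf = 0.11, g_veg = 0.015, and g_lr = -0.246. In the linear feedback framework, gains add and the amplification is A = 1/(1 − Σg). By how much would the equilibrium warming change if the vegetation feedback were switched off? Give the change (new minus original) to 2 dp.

Original: g = 0.124, ΔT = 2.82/(1−0.124) = 3.2192 K.
Without vegetation: g' = 0.109, ΔT' = 2.82/(1−0.109) = 3.1650 K.
Change = 3.1650 − 3.2192 = -0.05 K.

-0.05 K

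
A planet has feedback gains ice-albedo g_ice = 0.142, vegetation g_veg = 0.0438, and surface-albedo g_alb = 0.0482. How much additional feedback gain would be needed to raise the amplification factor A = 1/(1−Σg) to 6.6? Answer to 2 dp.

0.61

Current total gain = 0.234.
Target gain for A = 6.6: g* = 1 − 1/6.6 = 0.8485.
Additional gain needed = 0.8485 − 0.234 = 0.61.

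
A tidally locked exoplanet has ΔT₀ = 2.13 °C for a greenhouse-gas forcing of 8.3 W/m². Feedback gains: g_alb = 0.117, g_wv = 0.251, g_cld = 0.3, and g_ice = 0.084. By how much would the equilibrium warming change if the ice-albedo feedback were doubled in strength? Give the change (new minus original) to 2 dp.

Original: g = 0.752, ΔT = 2.13/(1−0.752) = 8.5887 °C.
With doubled ice-albedo: g' = 0.836, ΔT' = 2.13/(1−0.836) = 12.9878 °C.
Change = 12.9878 − 8.5887 = 4.40 °C.

4.40 °C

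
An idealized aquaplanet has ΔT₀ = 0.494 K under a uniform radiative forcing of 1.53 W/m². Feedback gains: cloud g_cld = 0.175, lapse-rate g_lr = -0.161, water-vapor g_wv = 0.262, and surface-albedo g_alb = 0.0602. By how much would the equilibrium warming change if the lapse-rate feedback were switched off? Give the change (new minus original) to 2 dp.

Original: g = 0.3362, ΔT = 0.494/(1−0.3362) = 0.7442 K.
Without lapse-rate: g' = 0.4972, ΔT' = 0.494/(1−0.4972) = 0.9825 K.
Change = 0.9825 − 0.7442 = 0.24 K.

0.24 K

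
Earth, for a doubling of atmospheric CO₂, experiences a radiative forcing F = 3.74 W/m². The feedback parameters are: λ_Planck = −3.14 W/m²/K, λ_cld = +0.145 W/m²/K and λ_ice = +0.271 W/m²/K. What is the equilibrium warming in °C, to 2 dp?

Net feedback parameter λ = (−3.14) + (+0.145) + (+0.271) = -2.724 W/m²/K.
ΔT = −F/λ = −3.74/(-2.724) = 1.37 °C.

1.37 °C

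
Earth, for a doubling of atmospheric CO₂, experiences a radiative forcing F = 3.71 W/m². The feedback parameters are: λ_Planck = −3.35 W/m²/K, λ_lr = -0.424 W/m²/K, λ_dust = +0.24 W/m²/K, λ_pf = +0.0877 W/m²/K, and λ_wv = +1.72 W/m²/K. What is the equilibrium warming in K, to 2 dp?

2.15 K

Net feedback parameter λ = (−3.35) + (-0.424) + (+0.24) + (+0.0877) + (+1.72) = -1.7263 W/m²/K.
ΔT = −F/λ = −3.71/(-1.7263) = 2.15 K.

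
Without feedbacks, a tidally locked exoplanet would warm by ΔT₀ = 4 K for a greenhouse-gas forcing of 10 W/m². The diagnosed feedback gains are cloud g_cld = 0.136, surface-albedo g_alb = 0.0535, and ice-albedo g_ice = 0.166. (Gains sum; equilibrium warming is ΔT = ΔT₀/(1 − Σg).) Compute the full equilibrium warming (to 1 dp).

6.2 K

Total gain g = 0.136 + 0.0535 + 0.166 = 0.3555.
Amplification A = 1/(1 − 0.3555) = 1.552.
ΔT = 4 × 1.552 = 6.2 K.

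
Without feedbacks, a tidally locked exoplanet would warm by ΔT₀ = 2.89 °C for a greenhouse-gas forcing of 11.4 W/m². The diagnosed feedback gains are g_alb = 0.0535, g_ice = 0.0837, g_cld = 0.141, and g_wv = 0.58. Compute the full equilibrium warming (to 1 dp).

Total gain g = 0.0535 + 0.0837 + 0.141 + 0.58 = 0.8582.
Amplification A = 1/(1 − 0.8582) = 7.052.
ΔT = 2.89 × 7.052 = 20.4 °C.

20.4 °C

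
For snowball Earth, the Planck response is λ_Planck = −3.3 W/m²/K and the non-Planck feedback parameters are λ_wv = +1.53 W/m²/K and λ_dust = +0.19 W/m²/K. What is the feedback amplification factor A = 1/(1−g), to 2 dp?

Convert to gains: g_wv = 1.53/3.3 = 0.4636; g_dust = 0.19/3.3 = 0.05758.
Total gain g = 0.52118.
A = 1/(1 − 0.52118) = 2.09.

2.09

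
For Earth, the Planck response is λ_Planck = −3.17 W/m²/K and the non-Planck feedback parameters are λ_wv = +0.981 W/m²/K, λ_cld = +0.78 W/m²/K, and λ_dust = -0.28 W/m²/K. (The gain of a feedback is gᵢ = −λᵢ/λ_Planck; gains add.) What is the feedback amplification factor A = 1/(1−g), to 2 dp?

1.88

Convert to gains: g_wv = 0.981/3.17 = 0.3095; g_cld = 0.78/3.17 = 0.2461; g_dust = -0.28/3.17 = -0.08833.
Total gain g = 0.46727.
A = 1/(1 − 0.46727) = 1.88.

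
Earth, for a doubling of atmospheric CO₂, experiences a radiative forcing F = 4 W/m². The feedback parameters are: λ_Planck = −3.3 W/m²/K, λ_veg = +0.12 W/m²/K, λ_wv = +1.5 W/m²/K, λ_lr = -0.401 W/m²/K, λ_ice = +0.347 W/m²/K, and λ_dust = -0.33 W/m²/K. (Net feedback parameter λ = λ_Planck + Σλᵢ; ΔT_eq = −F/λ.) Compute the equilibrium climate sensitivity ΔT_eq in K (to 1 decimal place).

Net feedback parameter λ = (−3.3) + (+0.12) + (+1.5) + (-0.401) + (+0.347) + (-0.33) = -2.064 W/m²/K.
ΔT = −F/λ = −4/(-2.064) = 1.9 K.

1.9 K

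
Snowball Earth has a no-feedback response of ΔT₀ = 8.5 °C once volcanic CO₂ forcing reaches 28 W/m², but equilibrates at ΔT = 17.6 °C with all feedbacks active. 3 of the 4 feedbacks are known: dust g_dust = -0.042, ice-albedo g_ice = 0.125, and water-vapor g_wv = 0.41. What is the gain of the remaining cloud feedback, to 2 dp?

0.02

Amplification A = ΔT/ΔT₀ = 17.6/8.5 = 2.071.
Total gain g = 1 − 1/A = 1 − 1/2.071 = 0.5171.
Known gains sum to -0.042 + 0.125 + 0.41 = 0.493.
g_cld = 0.5171 − 0.493 = 0.02.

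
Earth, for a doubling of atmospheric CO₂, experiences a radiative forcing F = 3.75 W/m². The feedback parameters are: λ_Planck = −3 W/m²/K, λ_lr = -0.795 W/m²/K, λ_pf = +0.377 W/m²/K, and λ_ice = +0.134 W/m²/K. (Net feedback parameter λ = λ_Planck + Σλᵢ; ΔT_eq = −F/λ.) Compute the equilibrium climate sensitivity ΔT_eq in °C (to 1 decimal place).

1.1 °C

Net feedback parameter λ = (−3) + (-0.795) + (+0.377) + (+0.134) = -3.284 W/m²/K.
ΔT = −F/λ = −3.75/(-3.284) = 1.1 °C.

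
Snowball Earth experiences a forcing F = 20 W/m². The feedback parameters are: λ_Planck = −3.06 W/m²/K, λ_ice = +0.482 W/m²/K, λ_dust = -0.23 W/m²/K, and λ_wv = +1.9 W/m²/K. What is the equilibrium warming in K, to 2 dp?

Net feedback parameter λ = (−3.06) + (+0.482) + (-0.23) + (+1.9) = -0.908 W/m²/K.
ΔT = −F/λ = −20/(-0.908) = 22.03 K.

22.03 K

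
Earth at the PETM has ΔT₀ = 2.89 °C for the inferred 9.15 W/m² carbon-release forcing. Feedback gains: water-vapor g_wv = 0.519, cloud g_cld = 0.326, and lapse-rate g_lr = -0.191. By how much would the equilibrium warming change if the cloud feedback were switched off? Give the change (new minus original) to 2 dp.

Original: g = 0.654, ΔT = 2.89/(1−0.654) = 8.3526 °C.
Without cloud: g' = 0.328, ΔT' = 2.89/(1−0.328) = 4.3006 °C.
Change = 4.3006 − 8.3526 = -4.05 °C.

-4.05 °C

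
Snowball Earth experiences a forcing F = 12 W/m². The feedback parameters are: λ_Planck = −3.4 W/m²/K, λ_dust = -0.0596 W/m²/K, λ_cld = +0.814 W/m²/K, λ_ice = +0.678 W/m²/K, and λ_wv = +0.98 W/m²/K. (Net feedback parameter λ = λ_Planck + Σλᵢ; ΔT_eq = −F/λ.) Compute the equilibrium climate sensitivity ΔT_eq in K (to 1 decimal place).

12.2 K

Net feedback parameter λ = (−3.4) + (-0.0596) + (+0.814) + (+0.678) + (+0.98) = -0.9876 W/m²/K.
ΔT = −F/λ = −12/(-0.9876) = 12.2 K.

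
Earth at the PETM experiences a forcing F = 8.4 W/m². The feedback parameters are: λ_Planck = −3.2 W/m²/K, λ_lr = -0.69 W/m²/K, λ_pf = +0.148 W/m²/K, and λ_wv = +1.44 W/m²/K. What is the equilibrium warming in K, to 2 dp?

Net feedback parameter λ = (−3.2) + (-0.69) + (+0.148) + (+1.44) = -2.302 W/m²/K.
ΔT = −F/λ = −8.4/(-2.302) = 3.65 K.

3.65 K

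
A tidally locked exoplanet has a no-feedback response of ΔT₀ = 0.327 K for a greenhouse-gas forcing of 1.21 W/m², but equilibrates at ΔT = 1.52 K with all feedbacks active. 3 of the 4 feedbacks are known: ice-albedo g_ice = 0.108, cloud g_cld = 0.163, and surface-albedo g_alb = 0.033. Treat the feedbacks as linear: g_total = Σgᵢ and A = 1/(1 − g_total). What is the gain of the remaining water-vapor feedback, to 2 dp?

0.48

Amplification A = ΔT/ΔT₀ = 1.52/0.327 = 4.648.
Total gain g = 1 − 1/A = 1 − 1/4.648 = 0.7849.
Known gains sum to 0.108 + 0.163 + 0.033 = 0.304.
g_wv = 0.7849 − 0.304 = 0.48.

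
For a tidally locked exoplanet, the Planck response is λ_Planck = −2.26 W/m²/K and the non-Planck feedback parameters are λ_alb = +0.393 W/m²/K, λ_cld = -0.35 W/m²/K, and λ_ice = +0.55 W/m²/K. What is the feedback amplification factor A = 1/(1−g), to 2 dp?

Convert to gains: g_alb = 0.393/2.26 = 0.1739; g_cld = -0.35/2.26 = -0.1549; g_ice = 0.55/2.26 = 0.2434.
Total gain g = 0.2624.
A = 1/(1 − 0.2624) = 1.36.

1.36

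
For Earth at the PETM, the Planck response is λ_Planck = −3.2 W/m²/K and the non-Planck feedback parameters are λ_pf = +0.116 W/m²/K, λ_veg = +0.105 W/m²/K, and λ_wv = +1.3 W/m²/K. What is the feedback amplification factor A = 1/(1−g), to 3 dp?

Convert to gains: g_pf = 0.116/3.2 = 0.03625; g_veg = 0.105/3.2 = 0.03281; g_wv = 1.3/3.2 = 0.4062.
Total gain g = 0.47526.
A = 1/(1 − 0.47526) = 1.906.

1.906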